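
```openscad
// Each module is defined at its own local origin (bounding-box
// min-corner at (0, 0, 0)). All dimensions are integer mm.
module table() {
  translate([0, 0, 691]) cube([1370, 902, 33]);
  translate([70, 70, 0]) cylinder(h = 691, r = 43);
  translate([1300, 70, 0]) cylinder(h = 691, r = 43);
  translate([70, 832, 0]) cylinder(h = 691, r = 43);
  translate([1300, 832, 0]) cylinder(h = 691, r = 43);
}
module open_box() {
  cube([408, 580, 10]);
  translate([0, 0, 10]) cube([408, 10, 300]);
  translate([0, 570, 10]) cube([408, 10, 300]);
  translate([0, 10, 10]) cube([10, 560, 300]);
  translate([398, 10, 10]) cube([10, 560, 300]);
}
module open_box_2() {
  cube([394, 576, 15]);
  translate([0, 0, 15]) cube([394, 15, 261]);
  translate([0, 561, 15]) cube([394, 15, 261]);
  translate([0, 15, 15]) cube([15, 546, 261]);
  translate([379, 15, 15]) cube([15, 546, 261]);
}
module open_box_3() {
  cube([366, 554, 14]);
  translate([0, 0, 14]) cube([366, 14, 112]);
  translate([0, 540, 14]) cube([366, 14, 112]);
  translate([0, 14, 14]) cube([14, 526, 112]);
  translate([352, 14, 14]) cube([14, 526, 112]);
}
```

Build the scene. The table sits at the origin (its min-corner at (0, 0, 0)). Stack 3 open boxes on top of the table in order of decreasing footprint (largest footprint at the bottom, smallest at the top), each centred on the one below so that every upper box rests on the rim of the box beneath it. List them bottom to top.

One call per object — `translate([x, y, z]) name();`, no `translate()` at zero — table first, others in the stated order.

table();
translate([481, 161, 724]) open_box();
translate([488, 163, 1034]) open_box_2();
translate([502, 174, 1310]) open_box_3();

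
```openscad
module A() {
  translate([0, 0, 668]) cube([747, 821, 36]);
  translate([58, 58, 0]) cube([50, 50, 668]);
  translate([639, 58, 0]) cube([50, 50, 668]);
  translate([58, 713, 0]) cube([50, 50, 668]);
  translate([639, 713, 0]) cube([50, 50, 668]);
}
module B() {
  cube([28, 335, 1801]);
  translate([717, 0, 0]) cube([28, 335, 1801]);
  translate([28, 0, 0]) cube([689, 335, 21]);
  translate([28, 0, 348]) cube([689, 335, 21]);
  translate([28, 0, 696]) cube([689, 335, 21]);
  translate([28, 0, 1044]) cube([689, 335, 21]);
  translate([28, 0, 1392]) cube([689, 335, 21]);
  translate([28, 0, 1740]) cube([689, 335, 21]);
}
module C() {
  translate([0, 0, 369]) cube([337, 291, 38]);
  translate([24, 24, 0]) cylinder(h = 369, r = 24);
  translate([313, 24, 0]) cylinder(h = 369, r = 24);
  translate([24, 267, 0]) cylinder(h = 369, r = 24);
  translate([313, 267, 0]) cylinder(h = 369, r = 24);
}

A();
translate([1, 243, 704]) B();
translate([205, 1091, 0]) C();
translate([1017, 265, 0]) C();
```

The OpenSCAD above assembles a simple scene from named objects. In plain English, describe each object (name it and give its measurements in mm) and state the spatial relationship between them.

A is a table with a 747×821 mm rectangular top, 36 mm thick, top surface at z = 704 mm, supported by four 50×50 mm square legs, each inset 58 mm from the nearest pair of top edges, running from the floor.

B is an open bookshelf. Two side panels, each 28 mm thick, 335 mm deep and 1801 mm tall, stand 745 mm apart (outside-to-outside). Between them sit 6 shelves, each 21 mm thick and 335 mm deep, spanning the full gap between the sides. The bottom shelf rests on the floor (its underside at z = 0) and the clear gap between one shelf's top and the next shelf's underside is 327 mm.

C is a four-legged stool. The seat is 337×291 mm, 38 mm thick, top at z = 407 mm. It stands on four round legs, each 48 mm in diameter, from z = 0 to the seat underside, each leg's axis is inset half a diameter from the nearest pair of seat edges (so the leg's bounding box is flush with the corner).

The bookshelf is on top of the table, centred. Two stools sit around the table at the +y, +x sides.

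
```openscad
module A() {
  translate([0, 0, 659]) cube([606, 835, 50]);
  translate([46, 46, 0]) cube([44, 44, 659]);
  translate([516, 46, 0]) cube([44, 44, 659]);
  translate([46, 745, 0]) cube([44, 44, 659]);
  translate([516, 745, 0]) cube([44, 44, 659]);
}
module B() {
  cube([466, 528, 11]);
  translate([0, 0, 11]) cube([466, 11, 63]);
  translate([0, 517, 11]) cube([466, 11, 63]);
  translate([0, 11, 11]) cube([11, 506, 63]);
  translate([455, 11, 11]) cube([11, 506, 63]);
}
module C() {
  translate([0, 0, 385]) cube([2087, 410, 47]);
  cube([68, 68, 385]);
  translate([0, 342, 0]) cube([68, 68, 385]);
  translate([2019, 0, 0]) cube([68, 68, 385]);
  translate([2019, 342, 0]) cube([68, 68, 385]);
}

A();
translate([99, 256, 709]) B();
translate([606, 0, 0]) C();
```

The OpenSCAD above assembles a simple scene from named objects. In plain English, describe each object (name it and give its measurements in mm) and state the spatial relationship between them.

A is a table with a 606×835 mm rectangular top, 50 mm thick, top surface at z = 709 mm, supported by four 44×44 mm square legs, each inset 46 mm from the nearest pair of top edges, running from the floor.

B is an open-topped rectangular box: outside dimensions 466×528×74 mm, with a uniform wall and base thickness of 11 mm. The base is a full 466×528 slab on the floor; four walls sit on top of the base. The front and back walls (the −y and +y sides) span the full width; the two side walls fit between them.

C is a long wooden bench with a 2087 mm (x) × 410 mm (y) seat, 47 mm thick, its top surface 432 mm above the floor. Four 68 mm square legs at the seat corners, flush with the edges, run from z = 0 to the seat underside.

The open box is on top of the table. The bench is against the table's +x side, with their −y faces flush.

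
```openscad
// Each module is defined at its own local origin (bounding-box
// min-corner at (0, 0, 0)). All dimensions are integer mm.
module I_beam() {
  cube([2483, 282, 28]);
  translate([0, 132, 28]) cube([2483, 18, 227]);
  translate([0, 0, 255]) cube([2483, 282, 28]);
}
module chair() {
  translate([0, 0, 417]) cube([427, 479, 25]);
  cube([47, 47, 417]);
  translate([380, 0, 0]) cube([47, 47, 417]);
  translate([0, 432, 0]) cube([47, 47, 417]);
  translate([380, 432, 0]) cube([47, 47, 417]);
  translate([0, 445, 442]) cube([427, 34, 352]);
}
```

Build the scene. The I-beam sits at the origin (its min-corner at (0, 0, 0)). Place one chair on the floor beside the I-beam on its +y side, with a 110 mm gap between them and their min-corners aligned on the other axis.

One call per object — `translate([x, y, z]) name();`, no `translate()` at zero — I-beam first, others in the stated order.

I_beam();
translate([0, 392, 0]) chair();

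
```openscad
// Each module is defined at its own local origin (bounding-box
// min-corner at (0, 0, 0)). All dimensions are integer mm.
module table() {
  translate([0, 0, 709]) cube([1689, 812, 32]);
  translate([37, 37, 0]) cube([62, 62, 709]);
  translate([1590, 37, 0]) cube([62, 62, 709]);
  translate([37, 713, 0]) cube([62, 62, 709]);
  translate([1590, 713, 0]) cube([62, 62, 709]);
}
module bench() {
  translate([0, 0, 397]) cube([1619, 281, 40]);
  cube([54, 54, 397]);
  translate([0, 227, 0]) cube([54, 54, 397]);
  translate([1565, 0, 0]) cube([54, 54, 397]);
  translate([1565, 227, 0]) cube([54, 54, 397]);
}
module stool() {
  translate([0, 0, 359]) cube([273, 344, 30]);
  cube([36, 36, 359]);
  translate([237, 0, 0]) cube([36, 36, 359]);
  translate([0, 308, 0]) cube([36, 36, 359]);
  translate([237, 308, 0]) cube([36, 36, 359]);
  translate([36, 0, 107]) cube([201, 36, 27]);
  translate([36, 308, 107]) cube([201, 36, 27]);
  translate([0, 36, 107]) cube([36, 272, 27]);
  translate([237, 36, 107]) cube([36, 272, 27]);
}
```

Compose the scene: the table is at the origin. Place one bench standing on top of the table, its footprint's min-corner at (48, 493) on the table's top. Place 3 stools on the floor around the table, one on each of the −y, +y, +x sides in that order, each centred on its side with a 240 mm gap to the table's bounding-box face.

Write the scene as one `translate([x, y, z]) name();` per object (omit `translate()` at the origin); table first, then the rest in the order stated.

table();
translate([48, 493, 741]) bench();
translate([708, -584, 0]) stool();
translate([708, 1052, 0]) stool();
translate([1929, 234, 0]) stool();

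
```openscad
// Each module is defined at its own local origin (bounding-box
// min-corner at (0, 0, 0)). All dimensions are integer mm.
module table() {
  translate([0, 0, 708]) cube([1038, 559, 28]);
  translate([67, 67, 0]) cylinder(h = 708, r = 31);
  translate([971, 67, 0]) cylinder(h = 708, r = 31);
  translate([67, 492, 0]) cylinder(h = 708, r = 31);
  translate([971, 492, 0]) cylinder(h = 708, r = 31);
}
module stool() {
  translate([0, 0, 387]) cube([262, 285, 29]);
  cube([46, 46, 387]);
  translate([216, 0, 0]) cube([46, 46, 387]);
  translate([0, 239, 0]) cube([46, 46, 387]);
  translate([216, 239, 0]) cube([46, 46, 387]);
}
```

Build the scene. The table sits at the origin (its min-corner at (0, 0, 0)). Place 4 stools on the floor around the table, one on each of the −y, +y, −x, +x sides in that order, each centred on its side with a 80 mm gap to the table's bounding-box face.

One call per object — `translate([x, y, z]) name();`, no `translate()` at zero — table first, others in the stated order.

table();
translate([388, -365, 0]) stool();
translate([388, 639, 0]) stool();
translate([-342, 137, 0]) stool();
translate([1118, 137, 0]) stool();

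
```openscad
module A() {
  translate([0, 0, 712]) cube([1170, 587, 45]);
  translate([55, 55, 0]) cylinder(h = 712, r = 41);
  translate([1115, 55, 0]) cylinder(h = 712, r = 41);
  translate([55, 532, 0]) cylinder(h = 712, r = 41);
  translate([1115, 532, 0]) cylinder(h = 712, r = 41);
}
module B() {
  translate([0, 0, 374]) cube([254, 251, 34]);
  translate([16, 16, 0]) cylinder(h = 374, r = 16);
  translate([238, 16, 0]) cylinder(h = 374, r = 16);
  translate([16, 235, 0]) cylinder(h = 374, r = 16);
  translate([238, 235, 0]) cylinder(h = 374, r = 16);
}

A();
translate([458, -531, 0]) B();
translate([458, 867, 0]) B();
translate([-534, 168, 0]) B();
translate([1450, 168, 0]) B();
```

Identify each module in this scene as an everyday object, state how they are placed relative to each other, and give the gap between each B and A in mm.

A is a table. B is a stool. Four stools sit around the table at the −y, +y, −x, +x sides. The gap between each stool and the table is 280 mm.

Each stool's nearest face is 280 mm from the table's bounding box.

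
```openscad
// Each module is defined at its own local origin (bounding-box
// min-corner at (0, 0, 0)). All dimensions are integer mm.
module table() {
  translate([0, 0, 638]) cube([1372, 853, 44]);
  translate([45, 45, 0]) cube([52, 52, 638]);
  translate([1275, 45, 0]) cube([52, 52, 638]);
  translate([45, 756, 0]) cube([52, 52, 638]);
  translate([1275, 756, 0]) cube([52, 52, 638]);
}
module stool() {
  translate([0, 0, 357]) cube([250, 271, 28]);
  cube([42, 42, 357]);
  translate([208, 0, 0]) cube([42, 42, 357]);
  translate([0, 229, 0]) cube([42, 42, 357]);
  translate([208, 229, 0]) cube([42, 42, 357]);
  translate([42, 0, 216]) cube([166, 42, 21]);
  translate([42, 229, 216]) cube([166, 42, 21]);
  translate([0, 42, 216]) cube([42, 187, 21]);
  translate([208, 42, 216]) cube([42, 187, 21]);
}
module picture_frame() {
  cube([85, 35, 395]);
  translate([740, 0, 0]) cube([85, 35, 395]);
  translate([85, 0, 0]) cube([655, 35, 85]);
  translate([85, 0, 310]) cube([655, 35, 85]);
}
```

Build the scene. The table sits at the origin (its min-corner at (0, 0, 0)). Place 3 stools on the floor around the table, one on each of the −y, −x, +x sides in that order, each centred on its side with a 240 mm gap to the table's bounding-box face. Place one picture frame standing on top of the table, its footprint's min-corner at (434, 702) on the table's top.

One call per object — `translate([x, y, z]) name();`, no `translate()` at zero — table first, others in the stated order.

table();
translate([561, -511, 0]) stool();
translate([-490, 291, 0]) stool();
translate([1612, 291, 0]) stool();
translate([434, 702, 682]) picture_frame();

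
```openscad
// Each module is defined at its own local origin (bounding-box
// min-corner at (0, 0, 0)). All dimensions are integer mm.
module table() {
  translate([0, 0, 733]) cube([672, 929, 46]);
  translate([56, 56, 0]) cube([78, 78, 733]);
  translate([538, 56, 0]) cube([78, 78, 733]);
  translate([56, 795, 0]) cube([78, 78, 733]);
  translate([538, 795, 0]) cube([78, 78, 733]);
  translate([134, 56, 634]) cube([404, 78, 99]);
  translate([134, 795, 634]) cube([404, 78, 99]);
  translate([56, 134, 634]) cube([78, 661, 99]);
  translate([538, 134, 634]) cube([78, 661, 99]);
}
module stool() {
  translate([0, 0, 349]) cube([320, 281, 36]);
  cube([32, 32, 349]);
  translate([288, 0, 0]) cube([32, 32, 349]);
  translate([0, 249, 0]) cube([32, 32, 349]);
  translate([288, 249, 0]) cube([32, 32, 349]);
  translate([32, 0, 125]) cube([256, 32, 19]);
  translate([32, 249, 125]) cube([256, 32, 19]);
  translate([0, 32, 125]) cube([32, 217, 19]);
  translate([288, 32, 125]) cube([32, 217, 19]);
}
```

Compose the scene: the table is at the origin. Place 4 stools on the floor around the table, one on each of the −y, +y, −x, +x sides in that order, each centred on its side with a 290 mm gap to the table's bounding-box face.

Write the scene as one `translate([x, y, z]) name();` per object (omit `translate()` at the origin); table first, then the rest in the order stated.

table();
translate([176, -571, 0]) stool();
translate([176, 1219, 0]) stool();
translate([-610, 324, 0]) stool();
translate([962, 324, 0]) stool();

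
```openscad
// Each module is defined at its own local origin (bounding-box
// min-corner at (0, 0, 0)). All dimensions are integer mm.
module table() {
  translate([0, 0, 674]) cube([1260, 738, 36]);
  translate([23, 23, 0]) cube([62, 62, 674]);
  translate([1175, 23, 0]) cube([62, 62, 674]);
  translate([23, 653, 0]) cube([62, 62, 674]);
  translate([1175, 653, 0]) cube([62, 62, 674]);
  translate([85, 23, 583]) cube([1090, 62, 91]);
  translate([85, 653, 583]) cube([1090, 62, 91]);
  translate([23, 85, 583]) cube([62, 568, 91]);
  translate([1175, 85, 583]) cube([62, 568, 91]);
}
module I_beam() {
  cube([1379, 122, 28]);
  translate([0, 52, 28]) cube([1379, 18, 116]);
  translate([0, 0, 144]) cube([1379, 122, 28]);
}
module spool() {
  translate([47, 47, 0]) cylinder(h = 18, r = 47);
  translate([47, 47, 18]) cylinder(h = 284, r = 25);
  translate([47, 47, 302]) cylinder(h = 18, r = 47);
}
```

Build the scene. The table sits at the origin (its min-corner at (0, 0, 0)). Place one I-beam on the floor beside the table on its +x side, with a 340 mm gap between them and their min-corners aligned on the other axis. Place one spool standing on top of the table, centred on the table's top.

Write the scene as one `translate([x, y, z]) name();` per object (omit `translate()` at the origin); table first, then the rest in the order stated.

table();
translate([1600, 0, 0]) I_beam();
translate([583, 322, 710]) spool();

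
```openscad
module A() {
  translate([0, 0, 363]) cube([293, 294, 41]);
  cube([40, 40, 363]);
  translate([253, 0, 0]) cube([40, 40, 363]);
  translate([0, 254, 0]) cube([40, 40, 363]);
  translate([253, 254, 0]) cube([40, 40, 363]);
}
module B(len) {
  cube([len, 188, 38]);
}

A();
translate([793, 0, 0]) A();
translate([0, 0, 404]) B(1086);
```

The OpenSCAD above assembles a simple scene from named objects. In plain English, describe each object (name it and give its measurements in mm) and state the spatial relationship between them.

A is a four-legged stool. The seat is a 293×294×41 mm slab whose top surface is at z = 404 mm; four square legs, each 40×40 mm in cross-section, run from the floor (z = 0) to the underside of the seat, each flush with a corner of the seat.

B is a rectangular beam 1086 mm long (x), 188 mm deep (y), 38 mm thick (z).

The beam spans the tops of two stools placed 500 mm apart, resting at z = 404 mm.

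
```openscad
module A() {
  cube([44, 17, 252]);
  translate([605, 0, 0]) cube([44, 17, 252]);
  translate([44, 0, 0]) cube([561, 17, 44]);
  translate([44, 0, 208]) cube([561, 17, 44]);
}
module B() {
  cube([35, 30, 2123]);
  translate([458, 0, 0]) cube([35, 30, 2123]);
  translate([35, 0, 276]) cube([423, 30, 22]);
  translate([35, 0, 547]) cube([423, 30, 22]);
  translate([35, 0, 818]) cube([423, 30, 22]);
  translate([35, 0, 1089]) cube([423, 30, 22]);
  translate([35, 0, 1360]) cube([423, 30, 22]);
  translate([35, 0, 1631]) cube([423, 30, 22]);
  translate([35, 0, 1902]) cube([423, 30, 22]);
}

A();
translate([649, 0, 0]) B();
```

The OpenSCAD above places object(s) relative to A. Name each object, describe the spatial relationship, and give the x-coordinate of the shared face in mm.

A is a picture frame. B is a ladder. The ladder is against the picture frame's +x side, with their −y faces flush. The x-coordinate of the shared face is 649 mm.

The picture frame's +x face and the ladder's −x face are both at x = 649 mm.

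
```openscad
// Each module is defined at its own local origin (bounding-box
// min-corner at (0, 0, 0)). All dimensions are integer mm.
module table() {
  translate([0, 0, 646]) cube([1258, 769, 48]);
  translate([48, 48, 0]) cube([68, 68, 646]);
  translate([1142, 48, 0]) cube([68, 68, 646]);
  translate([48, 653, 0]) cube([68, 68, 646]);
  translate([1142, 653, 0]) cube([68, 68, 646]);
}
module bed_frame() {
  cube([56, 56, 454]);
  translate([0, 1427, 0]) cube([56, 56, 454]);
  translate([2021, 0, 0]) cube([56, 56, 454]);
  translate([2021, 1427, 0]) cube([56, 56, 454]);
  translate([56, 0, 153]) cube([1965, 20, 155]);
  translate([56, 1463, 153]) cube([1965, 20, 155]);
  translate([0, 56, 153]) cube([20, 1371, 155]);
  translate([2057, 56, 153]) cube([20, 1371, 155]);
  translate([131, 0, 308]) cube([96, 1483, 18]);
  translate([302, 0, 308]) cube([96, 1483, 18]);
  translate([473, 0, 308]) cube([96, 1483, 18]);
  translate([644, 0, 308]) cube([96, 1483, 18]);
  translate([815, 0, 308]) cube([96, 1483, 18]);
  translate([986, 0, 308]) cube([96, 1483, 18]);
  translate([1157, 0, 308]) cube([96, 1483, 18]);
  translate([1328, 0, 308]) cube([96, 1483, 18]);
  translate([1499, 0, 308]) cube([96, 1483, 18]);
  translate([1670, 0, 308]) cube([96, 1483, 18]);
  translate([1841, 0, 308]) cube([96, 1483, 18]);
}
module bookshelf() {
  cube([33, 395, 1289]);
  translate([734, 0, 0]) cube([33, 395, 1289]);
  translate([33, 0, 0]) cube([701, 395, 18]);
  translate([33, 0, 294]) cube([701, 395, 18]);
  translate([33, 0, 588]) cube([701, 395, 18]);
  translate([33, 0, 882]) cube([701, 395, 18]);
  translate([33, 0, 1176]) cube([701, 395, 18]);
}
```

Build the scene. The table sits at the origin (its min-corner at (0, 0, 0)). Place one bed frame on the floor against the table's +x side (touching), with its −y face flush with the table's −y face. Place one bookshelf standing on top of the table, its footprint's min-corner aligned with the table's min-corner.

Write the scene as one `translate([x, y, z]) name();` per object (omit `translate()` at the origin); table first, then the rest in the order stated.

table();
translate([1258, 0, 0]) bed_frame();
translate([0, 0, 694]) bookshelf();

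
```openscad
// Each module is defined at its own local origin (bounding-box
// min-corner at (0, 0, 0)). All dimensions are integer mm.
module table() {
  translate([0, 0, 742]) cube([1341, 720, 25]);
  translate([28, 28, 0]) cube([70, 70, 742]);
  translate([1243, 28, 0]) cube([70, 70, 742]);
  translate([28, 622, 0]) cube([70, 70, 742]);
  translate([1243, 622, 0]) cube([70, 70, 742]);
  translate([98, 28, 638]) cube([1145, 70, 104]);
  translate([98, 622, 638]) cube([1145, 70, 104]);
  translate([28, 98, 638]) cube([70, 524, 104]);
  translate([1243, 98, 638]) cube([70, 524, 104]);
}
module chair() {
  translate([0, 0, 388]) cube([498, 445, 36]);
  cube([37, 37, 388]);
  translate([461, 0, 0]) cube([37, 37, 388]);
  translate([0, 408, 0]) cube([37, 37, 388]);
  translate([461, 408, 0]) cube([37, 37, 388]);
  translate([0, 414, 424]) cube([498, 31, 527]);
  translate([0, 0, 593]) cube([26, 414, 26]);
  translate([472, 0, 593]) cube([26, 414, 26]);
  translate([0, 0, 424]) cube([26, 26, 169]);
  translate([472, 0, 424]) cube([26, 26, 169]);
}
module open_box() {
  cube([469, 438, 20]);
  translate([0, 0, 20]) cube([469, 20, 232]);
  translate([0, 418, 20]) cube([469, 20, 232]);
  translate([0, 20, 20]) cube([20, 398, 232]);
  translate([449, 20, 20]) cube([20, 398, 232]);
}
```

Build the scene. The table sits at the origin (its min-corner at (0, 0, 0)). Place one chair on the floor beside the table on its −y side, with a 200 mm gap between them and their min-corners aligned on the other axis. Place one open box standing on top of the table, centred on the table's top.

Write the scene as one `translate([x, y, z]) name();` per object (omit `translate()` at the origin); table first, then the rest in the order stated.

table();
translate([0, -645, 0]) chair();
translate([436, 141, 767]) open_box();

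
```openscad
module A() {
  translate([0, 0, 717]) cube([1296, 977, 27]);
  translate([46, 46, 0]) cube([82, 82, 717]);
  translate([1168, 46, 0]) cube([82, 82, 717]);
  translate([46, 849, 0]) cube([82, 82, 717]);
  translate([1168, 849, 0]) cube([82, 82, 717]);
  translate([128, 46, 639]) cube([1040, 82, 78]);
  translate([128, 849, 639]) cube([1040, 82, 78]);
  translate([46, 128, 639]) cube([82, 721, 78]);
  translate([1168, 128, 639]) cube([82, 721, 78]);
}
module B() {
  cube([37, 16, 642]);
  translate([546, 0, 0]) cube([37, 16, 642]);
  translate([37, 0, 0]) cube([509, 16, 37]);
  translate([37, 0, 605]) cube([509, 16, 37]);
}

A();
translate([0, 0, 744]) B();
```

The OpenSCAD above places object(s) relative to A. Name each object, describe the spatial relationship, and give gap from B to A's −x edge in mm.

The picture frame's min-x is at 0; the table's min-x is 0; gap = 0 mm.

A is a table. B is a picture frame. The picture frame is on top of the table. The gap from the picture frame to the table's −x edge is 0 mm.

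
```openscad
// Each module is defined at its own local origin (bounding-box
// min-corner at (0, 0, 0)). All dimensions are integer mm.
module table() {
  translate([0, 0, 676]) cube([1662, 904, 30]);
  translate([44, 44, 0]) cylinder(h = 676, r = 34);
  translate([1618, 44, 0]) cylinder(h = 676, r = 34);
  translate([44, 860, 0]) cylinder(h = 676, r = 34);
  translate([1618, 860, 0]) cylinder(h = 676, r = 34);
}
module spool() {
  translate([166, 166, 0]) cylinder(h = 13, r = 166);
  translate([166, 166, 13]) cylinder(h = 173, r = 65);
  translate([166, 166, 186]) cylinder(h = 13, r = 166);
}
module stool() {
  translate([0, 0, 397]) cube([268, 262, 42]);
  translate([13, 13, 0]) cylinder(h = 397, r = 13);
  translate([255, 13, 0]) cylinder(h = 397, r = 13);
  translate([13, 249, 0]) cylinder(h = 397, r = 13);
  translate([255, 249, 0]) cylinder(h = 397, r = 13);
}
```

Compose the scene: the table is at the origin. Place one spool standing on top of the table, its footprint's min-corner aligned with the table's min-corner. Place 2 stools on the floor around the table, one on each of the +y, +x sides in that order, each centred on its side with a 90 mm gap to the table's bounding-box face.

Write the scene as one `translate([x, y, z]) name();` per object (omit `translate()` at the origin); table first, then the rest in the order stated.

table();
translate([0, 0, 706]) spool();
translate([697, 994, 0]) stool();
translate([1752, 321, 0]) stool();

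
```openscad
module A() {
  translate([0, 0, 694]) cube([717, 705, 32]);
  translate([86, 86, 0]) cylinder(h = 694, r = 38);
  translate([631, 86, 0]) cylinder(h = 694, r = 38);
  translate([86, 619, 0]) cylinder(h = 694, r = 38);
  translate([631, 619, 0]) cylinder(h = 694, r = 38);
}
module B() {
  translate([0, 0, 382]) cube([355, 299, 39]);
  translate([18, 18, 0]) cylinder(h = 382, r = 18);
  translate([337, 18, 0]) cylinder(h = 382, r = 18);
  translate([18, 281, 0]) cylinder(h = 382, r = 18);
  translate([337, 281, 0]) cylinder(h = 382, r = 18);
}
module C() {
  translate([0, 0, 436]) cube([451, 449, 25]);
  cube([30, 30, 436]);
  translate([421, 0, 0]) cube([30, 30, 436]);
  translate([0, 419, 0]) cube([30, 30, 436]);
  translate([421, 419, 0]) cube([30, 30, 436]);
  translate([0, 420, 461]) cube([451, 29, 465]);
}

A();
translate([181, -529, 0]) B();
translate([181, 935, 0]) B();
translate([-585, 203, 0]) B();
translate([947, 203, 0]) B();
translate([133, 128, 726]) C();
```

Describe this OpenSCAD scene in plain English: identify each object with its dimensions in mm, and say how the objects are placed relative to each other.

A is a table with a 717×705 mm rectangular top, 32 mm thick, top surface at z = 726 mm, supported by four round legs of 76 mm diameter, each leg's bounding box inset 48 mm from the nearest pair of top edges, running from the floor.

B is a four-legged stool. The seat is 355×299 mm, 39 mm thick, top at z = 421 mm. It stands on four round legs, each 36 mm in diameter, from z = 0 to the seat underside, each leg's axis is inset half a diameter from the nearest pair of seat edges (so the leg's bounding box is flush with the corner).

C is a chair: 451×449 mm seat, 25 mm thick, top at z = 461 mm, on four 30 mm square corner legs flush with the seat edges. A 29 mm thick backrest slab spans the full seat width, extending 465 mm above the seat top, its back face flush with the seat's +y edge.

Four stools sit around the table at the −y, +y, −x, +x sides. The chair is on top of the table, centred.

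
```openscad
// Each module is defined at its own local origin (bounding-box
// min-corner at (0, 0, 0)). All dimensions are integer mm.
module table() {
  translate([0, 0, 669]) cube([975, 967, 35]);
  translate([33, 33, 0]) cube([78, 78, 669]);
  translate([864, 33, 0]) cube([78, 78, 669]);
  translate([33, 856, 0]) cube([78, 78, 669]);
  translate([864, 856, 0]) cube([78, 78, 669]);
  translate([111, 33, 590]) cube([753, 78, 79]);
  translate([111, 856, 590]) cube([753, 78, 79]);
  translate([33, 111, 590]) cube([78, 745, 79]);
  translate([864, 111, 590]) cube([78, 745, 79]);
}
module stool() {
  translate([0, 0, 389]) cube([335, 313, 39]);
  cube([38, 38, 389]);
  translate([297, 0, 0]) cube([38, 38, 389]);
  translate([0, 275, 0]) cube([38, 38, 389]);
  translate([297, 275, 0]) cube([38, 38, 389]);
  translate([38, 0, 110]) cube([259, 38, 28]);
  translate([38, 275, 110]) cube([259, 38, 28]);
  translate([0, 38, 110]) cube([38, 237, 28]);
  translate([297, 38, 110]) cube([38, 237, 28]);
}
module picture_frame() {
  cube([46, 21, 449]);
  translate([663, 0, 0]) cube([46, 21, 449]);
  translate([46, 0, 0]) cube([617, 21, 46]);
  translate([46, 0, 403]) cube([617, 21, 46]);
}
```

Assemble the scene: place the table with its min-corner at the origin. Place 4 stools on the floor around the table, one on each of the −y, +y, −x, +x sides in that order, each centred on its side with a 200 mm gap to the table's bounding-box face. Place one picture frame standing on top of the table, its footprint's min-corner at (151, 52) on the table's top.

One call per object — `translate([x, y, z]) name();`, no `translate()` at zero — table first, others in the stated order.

table();
translate([320, -513, 0]) stool();
translate([320, 1167, 0]) stool();
translate([-535, 327, 0]) stool();
translate([1175, 327, 0]) stool();
translate([151, 52, 704]) picture_frame();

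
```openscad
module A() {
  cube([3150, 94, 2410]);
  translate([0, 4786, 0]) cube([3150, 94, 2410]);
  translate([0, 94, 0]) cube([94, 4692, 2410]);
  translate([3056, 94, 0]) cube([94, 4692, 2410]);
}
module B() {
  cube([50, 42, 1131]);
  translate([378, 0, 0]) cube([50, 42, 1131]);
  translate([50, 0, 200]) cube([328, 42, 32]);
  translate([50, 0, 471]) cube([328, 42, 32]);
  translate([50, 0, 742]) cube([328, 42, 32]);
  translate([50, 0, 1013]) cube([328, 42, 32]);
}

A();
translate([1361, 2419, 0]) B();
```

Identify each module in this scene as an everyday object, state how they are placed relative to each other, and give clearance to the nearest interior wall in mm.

Clearances: x = 1267, y = 2325; minimum 1267 mm.

A is a house frame. B is a ladder. The ladder sits inside the house frame, centred. The clearance to the nearest interior wall is 1267 mm.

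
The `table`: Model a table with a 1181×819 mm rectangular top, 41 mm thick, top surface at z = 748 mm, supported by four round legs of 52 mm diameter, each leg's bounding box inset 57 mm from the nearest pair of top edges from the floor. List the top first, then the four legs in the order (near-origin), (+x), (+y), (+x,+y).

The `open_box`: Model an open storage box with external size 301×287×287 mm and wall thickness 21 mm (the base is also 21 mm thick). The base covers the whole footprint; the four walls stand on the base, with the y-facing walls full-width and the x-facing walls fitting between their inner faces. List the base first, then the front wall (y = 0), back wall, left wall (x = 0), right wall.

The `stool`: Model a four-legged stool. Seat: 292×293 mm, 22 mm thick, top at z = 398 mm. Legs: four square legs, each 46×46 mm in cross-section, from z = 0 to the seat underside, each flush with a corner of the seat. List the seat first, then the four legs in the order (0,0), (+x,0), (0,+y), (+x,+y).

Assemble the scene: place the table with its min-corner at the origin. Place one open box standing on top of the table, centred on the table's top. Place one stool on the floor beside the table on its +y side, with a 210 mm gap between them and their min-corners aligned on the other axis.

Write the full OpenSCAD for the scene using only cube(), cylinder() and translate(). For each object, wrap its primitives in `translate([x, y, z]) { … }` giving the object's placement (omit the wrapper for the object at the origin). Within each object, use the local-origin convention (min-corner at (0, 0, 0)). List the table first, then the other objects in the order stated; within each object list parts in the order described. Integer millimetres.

translate([0, 0, 707]) cube([1181, 819, 41]);
translate([83, 83, 0]) cylinder(h = 707, r = 26);
translate([1098, 83, 0]) cylinder(h = 707, r = 26);
translate([83, 736, 0]) cylinder(h = 707, r = 26);
translate([1098, 736, 0]) cylinder(h = 707, r = 26);
translate([440, 266, 748]) {
  cube([301, 287, 21]);
  translate([0, 0, 21]) cube([301, 21, 266]);
  translate([0, 266, 21]) cube([301, 21, 266]);
  translate([0, 21, 21]) cube([21, 245, 266]);
  translate([280, 21, 21]) cube([21, 245, 266]);
}
translate([0, 1029, 0]) {
  translate([0, 0, 376]) cube([292, 293, 22]);
  cube([46, 46, 376]);
  translate([246, 0, 0]) cube([46, 46, 376]);
  translate([0, 247, 0]) cube([46, 46, 376]);
  translate([246, 247, 0]) cube([46, 46, 376]);
}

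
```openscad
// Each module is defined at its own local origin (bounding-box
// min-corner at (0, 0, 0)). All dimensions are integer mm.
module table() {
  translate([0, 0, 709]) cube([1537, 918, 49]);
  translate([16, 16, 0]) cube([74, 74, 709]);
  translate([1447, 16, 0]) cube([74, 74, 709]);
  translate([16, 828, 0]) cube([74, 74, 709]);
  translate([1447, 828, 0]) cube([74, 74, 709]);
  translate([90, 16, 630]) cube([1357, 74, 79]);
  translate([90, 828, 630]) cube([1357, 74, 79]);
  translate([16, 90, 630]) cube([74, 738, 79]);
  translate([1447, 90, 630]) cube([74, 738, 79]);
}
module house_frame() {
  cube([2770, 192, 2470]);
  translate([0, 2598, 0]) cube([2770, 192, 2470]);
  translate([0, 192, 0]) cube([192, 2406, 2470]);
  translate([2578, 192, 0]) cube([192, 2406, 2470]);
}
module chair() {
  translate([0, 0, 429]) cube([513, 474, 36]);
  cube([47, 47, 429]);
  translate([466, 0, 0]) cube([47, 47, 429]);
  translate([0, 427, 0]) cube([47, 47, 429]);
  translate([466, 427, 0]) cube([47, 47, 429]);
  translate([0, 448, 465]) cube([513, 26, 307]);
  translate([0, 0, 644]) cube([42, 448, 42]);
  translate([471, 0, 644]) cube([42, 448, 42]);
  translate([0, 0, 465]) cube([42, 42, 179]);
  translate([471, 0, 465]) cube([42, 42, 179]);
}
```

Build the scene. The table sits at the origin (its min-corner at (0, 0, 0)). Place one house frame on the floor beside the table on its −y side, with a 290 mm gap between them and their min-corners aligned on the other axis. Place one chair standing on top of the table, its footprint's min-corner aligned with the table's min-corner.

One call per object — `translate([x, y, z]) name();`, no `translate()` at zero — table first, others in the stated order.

table();
translate([0, -3080, 0]) house_frame();
translate([0, 0, 758]) chair();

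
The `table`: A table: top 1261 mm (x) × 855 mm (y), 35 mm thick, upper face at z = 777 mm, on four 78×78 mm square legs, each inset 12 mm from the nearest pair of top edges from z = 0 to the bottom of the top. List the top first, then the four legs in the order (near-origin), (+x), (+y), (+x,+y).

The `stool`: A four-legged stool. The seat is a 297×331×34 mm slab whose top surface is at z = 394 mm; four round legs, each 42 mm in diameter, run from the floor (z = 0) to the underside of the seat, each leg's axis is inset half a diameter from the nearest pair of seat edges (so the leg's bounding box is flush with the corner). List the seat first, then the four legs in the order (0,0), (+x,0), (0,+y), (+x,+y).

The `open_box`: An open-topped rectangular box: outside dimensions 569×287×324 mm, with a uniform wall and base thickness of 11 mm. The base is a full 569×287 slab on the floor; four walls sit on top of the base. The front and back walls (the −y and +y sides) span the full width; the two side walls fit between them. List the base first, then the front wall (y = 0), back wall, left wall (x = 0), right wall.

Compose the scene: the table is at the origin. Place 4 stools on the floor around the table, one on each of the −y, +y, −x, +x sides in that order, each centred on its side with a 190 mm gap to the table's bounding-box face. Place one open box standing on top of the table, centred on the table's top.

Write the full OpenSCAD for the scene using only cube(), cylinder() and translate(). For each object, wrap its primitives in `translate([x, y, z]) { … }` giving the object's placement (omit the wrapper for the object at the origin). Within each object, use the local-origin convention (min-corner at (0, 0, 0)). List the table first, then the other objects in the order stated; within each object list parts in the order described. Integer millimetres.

translate([0, 0, 742]) cube([1261, 855, 35]);
translate([12, 12, 0]) cube([78, 78, 742]);
translate([1171, 12, 0]) cube([78, 78, 742]);
translate([12, 765, 0]) cube([78, 78, 742]);
translate([1171, 765, 0]) cube([78, 78, 742]);
translate([482, -521, 0]) {
  translate([0, 0, 360]) cube([297, 331, 34]);
  translate([21, 21, 0]) cylinder(h = 360, r = 21);
  translate([276, 21, 0]) cylinder(h = 360, r = 21);
  translate([21, 310, 0]) cylinder(h = 360, r = 21);
  translate([276, 310, 0]) cylinder(h = 360, r = 21);
}
translate([482, 1045, 0]) {
  translate([0, 0, 360]) cube([297, 331, 34]);
  translate([21, 21, 0]) cylinder(h = 360, r = 21);
  translate([276, 21, 0]) cylinder(h = 360, r = 21);
  translate([21, 310, 0]) cylinder(h = 360, r = 21);
  translate([276, 310, 0]) cylinder(h = 360, r = 21);
}
translate([-487, 262, 0]) {
  translate([0, 0, 360]) cube([297, 331, 34]);
  translate([21, 21, 0]) cylinder(h = 360, r = 21);
  translate([276, 21, 0]) cylinder(h = 360, r = 21);
  translate([21, 310, 0]) cylinder(h = 360, r = 21);
  translate([276, 310, 0]) cylinder(h = 360, r = 21);
}
translate([1451, 262, 0]) {
  translate([0, 0, 360]) cube([297, 331, 34]);
  translate([21, 21, 0]) cylinder(h = 360, r = 21);
  translate([276, 21, 0]) cylinder(h = 360, r = 21);
  translate([21, 310, 0]) cylinder(h = 360, r = 21);
  translate([276, 310, 0]) cylinder(h = 360, r = 21);
}
translate([346, 284, 777]) {
  cube([569, 287, 11]);
  translate([0, 0, 11]) cube([569, 11, 313]);
  translate([0, 276, 11]) cube([569, 11, 313]);
  translate([0, 11, 11]) cube([11, 265, 313]);
  translate([558, 11, 11]) cube([11, 265, 313]);
}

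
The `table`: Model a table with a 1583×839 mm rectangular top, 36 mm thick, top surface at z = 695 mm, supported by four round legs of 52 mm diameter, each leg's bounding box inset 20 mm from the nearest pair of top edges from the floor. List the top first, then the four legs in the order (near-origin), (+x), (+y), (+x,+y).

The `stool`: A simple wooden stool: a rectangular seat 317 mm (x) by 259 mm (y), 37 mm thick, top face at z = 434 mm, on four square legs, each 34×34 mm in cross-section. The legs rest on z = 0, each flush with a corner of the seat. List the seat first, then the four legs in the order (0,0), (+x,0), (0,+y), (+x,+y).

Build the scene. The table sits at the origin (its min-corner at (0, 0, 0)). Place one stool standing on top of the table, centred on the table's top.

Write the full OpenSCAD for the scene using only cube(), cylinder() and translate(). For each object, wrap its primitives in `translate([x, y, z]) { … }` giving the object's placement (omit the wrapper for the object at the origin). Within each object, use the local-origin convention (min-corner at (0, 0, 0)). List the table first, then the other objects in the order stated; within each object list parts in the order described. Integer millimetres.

translate([0, 0, 659]) cube([1583, 839, 36]);
translate([46, 46, 0]) cylinder(h = 659, r = 26);
translate([1537, 46, 0]) cylinder(h = 659, r = 26);
translate([46, 793, 0]) cylinder(h = 659, r = 26);
translate([1537, 793, 0]) cylinder(h = 659, r = 26);
translate([633, 290, 695]) {
  translate([0, 0, 397]) cube([317, 259, 37]);
  cube([34, 34, 397]);
  translate([283, 0, 0]) cube([34, 34, 397]);
  translate([0, 225, 0]) cube([34, 34, 397]);
  translate([283, 225, 0]) cube([34, 34, 397]);
}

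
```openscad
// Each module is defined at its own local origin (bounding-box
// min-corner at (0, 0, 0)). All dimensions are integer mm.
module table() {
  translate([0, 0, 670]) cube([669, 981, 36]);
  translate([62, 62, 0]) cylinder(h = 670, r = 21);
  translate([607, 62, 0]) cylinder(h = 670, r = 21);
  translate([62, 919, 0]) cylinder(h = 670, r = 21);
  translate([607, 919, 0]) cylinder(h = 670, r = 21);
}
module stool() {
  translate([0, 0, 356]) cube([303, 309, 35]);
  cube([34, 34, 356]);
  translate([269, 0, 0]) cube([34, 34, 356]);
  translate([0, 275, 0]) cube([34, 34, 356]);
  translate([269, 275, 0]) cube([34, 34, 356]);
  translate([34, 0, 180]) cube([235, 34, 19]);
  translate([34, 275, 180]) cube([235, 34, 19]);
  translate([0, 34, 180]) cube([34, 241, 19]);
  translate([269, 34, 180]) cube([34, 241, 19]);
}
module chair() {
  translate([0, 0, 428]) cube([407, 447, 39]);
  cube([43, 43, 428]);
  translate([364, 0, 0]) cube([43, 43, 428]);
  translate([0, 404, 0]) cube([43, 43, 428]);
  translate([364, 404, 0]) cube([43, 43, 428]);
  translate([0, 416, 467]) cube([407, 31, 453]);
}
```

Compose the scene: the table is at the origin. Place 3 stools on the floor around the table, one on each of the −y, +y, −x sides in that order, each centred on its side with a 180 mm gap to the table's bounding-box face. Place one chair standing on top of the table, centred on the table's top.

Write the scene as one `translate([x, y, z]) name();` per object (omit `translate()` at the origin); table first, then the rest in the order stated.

table();
translate([183, -489, 0]) stool();
translate([183, 1161, 0]) stool();
translate([-483, 336, 0]) stool();
translate([131, 267, 706]) chair();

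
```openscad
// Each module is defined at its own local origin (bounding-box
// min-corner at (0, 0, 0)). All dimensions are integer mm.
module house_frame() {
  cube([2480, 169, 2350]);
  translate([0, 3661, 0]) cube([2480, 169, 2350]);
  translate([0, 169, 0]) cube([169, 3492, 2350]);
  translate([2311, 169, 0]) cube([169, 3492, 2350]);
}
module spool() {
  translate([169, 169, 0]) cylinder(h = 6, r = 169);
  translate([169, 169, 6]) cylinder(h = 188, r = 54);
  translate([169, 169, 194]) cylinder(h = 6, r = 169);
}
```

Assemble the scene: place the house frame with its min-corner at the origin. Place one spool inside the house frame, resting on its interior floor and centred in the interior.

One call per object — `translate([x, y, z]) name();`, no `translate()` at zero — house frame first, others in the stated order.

house_frame();
translate([1071, 1746, 0]) spool();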